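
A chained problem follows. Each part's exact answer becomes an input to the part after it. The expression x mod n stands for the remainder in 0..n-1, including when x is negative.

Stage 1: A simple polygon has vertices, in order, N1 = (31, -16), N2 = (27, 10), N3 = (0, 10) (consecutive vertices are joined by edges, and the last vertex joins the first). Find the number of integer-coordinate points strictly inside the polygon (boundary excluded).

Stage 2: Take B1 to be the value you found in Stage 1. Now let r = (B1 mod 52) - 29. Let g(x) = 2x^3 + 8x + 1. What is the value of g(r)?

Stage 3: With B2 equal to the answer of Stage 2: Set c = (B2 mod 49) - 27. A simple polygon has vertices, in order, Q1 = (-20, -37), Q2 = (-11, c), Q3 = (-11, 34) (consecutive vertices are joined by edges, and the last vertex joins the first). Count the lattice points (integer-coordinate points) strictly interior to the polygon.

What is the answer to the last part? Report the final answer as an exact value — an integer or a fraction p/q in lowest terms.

Stage 1: cross terms: (31*10 - 27*-16)=742, (27*10 - 0*10)=270, (0*-16 - 31*10)=-310; twice the area = |702| = 702; area = 351; boundary points = 2 + 27 + 1 = 30; strictly interior points = area - boundary/2 + 1 = 337; answer 337
Stage 2: B1 = 337; r = -4; 2*(-4)^3 + 8*(-4)^1 + 1 = (-128) + (-32) + (1) = -159; answer -159
Stage 3: B2 = -159; c = 10; cross terms: (-20*10 - -11*-37)=-607, (-11*34 - -11*10)=-264, (-11*-37 - -20*34)=1087; twice the area = |216| = 216; area = 108; boundary points = 1 + 24 + 1 = 26; strictly interior points = area - boundary/2 + 1 = 96; answer 96

96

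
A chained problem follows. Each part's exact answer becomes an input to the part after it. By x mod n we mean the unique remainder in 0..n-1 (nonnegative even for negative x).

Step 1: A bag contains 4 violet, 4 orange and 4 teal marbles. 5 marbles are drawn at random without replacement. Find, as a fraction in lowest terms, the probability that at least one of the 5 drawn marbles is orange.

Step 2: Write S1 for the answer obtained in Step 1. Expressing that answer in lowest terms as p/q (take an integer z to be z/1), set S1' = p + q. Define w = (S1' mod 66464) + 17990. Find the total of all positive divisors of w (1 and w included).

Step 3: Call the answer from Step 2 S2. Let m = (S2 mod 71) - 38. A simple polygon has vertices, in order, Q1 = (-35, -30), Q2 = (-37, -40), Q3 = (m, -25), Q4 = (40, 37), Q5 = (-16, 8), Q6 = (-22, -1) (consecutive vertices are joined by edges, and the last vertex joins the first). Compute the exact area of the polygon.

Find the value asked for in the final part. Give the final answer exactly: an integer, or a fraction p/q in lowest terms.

Step 1: total draws C(12,5) = 792; complement C(8,5) = 56; favorable 792 - 56 = 736; P = 92/99; answer 92/99
Step 2: S1 = 92/99; threaded value p + q = 191; w = 18181; 18181 is prime, so its only divisors are 1 and 18181; sigma = 1 + 18181 = 18182; answer 18182
Step 3: S2 = 18182; m = -32; cross terms: (-35*-40 - -37*-30)=290, (-37*-25 - -32*-40)=-355, (-32*37 - 40*-25)=-184, (40*8 - -16*37)=912, (-16*-1 - -22*8)=192, (-22*-30 - -35*-1)=625; twice the area = |1480| = 1480; area = 740; answer 740

740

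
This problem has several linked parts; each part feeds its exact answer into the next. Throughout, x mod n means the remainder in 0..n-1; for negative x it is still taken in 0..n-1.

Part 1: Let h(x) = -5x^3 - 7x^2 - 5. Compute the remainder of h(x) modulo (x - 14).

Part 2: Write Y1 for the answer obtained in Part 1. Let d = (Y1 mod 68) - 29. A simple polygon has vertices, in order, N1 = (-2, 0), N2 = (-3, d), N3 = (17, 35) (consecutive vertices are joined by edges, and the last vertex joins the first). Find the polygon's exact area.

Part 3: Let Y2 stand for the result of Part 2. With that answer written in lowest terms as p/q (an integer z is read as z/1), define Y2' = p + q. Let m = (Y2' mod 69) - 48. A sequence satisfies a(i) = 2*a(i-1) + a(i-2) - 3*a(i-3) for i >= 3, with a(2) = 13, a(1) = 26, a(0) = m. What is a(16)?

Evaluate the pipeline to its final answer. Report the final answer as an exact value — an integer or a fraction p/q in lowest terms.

Part 1: remainder = value at the root: -5*(14)^3 - 7*(14)^2 - 5 = (-13720) + (-1372) + (-5) = -15097; answer -15097
Part 2: Y1 = -15097; d = 38; cross terms: (-2*38 - -3*0)=-76, (-3*35 - 17*38)=-751, (17*0 - -2*35)=70; twice the area = |-757| = 757; area = 757/2; answer 757/2
Part 3: Y2 = 757/2; threaded value p + q = 759; m = -48; a(3) = 2*(13) + 1*(26) - 3*(-48) = 196; iterating: a(3)=196, a(4)=327, a(5)=811, a(6)=1361, a(7)=2552, a(8)=4032, a(9)=6533, a(10)=9442, a(11)=13321, a(12)=16485, a(13)=17965, a(14)=12452, a(15)=-6586, a(16)=-54615; answer -54615

-54615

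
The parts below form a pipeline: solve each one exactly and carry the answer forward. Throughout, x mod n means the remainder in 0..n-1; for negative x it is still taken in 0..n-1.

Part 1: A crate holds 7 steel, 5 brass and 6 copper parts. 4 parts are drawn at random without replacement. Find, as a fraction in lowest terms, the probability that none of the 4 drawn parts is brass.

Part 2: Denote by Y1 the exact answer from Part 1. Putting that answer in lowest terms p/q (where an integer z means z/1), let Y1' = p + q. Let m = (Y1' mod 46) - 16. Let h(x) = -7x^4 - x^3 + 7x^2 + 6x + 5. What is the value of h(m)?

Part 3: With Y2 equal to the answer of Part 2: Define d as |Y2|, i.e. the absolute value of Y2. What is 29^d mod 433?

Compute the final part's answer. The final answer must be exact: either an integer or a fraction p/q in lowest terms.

Part 1: total draws C(18,4) = 3060; favorable C(13,4) = 715; P = 143/612; answer 143/612
Part 2: Y1 = 143/612; threaded value p + q = 755; m = 3; -7*(3)^4 - 1*(3)^3 + 7*(3)^2 + 6*(3)^1 + 5 = (-567) + (-27) + (63) + (18) + (5) = -508; answer -508
Part 3: Y2 = -508; d = 508; squarings mod 433: 29^1=29, 29^2=408, 29^4=192, 29^8=59, 29^16=17, 29^32=289, 29^64=385, 29^128=139, 29^256=269; 29^508 = 29^4 * 29^8 * 29^16 * 29^32 * 29^64 * 29^128 * 29^256 = 104 (mod 433); answer 104

104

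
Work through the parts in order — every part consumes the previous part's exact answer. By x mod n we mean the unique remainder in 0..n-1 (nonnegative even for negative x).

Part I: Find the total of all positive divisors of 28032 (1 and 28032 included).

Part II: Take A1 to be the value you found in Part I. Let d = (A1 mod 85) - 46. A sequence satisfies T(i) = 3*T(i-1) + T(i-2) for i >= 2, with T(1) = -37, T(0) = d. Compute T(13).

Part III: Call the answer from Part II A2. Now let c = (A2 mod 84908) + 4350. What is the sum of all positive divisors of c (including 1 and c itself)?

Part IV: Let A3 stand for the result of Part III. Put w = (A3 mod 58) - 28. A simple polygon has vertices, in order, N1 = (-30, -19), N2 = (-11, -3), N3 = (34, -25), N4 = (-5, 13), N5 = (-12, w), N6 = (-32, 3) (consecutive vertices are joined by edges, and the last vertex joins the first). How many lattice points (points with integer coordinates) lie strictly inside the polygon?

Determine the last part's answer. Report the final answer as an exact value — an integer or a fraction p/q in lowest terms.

910

Part I: 28032 = 2^7 * 3 * 73; sigma = (1 + 2 + 4 + 8 + 16 + 32 + 64 + 128) * (1 + 3) * (1 + 73) = 255 * 4 * 74 = 75480; answer 75480
Part II: A1 = 75480; d = -46; T(2) = 3*(-37) + 1*(-46) = -157; iterating: T(2)=-157, T(3)=-508, T(4)=-1681, T(5)=-5551, T(6)=-18334, T(7)=-60553, T(8)=-199993, T(9)=-660532, T(10)=-2181589, T(11)=-7205299, T(12)=-23797486, T(13)=-78597757; answer -78597757
Part III: A2 = -78597757; c = 31401; 31401 = 3^3 * 1163; sigma = (1 + 3 + 9 + 27) * (1 + 1163) = 40 * 1164 = 46560; answer 46560
Part IV: A3 = 46560; w = 16; cross terms: (-30*-3 - -11*-19)=-119, (-11*-25 - 34*-3)=377, (34*13 - -5*-25)=317, (-5*16 - -12*13)=76, (-12*3 - -32*16)=476, (-32*-19 - -30*3)=698; twice the area = |1825| = 1825; area = 1825/2; boundary points = 1 + 1 + 1 + 1 + 1 + 2 = 7; strictly interior points = area - boundary/2 + 1 = 910; answer 910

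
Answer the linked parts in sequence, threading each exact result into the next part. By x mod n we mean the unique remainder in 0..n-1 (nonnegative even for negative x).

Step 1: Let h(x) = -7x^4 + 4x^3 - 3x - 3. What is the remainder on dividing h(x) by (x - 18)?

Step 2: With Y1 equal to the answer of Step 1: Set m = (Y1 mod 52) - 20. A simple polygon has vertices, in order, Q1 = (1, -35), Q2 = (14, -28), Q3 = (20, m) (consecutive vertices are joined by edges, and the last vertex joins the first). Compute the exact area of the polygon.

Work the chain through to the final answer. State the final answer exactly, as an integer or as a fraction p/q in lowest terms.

153/2

Step 1: remainder = value at the root: -7*(18)^4 + 4*(18)^3 - 3*(18)^1 - 3 = (-734832) + (23328) + (-54) + (-3) = -711561; answer -711561
Step 2: Y1 = -711561; m = -13; cross terms: (1*-28 - 14*-35)=462, (14*-13 - 20*-28)=378, (20*-35 - 1*-13)=-687; twice the area = |153| = 153; area = 153/2; answer 153/2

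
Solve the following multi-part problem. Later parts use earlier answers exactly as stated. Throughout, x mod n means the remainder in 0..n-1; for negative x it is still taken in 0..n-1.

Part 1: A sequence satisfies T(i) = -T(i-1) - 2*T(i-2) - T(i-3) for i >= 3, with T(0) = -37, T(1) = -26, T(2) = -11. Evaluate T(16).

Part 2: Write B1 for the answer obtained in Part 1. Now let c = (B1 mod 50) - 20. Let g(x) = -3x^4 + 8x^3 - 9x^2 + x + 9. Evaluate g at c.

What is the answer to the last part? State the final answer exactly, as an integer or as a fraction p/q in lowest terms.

Part 1: T(3) = -1*(-11) - 2*(-26) - 1*(-37) = 100; iterating: T(3)=100, T(4)=-52, T(5)=-137, T(6)=141, T(7)=185, T(8)=-330, T(9)=-181, T(10)=656, T(11)=36, T(12)=-1167, T(13)=439, T(14)=1859, T(15)=-1570, T(16)=-2587; answer -2587
Part 2: B1 = -2587; c = -7; -3*(-7)^4 + 8*(-7)^3 - 9*(-7)^2 + 1*(-7)^1 + 9 = (-7203) + (-2744) + (-441) + (-7) + (9) = -10386; answer -10386

-10386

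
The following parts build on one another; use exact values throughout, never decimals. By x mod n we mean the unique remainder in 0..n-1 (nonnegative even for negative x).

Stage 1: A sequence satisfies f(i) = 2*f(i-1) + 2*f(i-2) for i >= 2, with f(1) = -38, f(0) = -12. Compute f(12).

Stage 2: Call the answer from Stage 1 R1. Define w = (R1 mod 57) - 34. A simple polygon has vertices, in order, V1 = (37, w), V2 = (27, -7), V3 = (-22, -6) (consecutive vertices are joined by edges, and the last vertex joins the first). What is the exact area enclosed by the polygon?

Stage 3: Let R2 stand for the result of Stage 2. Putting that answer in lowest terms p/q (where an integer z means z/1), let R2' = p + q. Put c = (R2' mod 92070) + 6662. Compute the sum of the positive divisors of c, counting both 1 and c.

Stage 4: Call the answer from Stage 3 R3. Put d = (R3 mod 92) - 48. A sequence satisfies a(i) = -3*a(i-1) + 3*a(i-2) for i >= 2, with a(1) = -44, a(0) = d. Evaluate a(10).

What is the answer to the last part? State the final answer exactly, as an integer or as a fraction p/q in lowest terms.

Stage 1: f(2) = 2*(-38) + 2*(-12) = -100; iterating: f(2)=-100, f(3)=-276, f(4)=-752, f(5)=-2056, f(6)=-5616, f(7)=-15344, f(8)=-41920, f(9)=-114528, f(10)=-312896, f(11)=-854848, f(12)=-2335488; answer -2335488
Stage 2: R1 = -2335488; w = -4; cross terms: (37*-7 - 27*-4)=-151, (27*-6 - -22*-7)=-316, (-22*-4 - 37*-6)=310; twice the area = |-157| = 157; area = 157/2; answer 157/2
Stage 3: R2 = 157/2; threaded value p + q = 159; c = 6821; 6821 = 19 * 359; sigma = (1 + 19) * (1 + 359) = 20 * 360 = 7200; answer 7200
Stage 4: R3 = 7200; d = -24; a(2) = -3*(-44) + 3*(-24) = 60; iterating: a(2)=60, a(3)=-312, a(4)=1116, a(5)=-4284, a(6)=16200, a(7)=-61452, a(8)=232956, a(9)=-883224, a(10)=3348540; answer 3348540

3348540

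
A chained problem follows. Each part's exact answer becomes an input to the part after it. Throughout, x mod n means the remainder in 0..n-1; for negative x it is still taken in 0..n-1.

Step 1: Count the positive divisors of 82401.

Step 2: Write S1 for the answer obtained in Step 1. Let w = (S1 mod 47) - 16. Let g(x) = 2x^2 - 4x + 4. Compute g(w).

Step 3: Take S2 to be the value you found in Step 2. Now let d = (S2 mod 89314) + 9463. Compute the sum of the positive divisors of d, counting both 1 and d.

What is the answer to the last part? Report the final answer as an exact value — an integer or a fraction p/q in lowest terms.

Step 1: 82401 = 3 * 11^2 * 227; number of divisors = (1+1) * (2+1) * (1+1) = 12; answer 12
Step 2: S1 = 12; w = -4; 2*(-4)^2 - 4*(-4)^1 + 4 = (32) + (16) + (4) = 52; answer 52
Step 3: S2 = 52; d = 9515; 9515 = 5 * 11 * 173; sigma = (1 + 5) * (1 + 11) * (1 + 173) = 6 * 12 * 174 = 12528; answer 12528

12528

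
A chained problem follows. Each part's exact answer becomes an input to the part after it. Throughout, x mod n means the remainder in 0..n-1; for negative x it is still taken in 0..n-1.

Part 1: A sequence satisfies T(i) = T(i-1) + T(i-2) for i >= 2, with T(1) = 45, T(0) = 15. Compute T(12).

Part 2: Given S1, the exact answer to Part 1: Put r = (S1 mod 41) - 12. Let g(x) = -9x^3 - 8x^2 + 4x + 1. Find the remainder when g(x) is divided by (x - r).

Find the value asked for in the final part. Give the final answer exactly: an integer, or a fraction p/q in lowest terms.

Part 1: T(2) = 1*(45) + 1*(15) = 60; iterating: T(2)=60, T(3)=105, T(4)=165, T(5)=270, T(6)=435, T(7)=705, T(8)=1140, T(9)=1845, T(10)=2985, T(11)=4830, T(12)=7815; answer 7815
Part 2: S1 = 7815; r = 13; remainder = value at the root: -9*(13)^3 - 8*(13)^2 + 4*(13)^1 + 1 = (-19773) + (-1352) + (52) + (1) = -21072; answer -21072

-21072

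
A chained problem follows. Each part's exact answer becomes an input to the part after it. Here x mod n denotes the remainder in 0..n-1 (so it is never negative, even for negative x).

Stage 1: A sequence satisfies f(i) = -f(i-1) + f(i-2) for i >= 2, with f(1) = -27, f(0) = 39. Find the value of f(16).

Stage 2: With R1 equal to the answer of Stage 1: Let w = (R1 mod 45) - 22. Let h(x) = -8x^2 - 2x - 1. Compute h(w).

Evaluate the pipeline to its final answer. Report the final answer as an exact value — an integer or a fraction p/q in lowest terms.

Stage 1: f(2) = -1*(-27) + 1*(39) = 66; iterating: f(2)=66, f(3)=-93, f(4)=159, f(5)=-252, f(6)=411, f(7)=-663, f(8)=1074, f(9)=-1737, f(10)=2811, f(11)=-4548, f(12)=7359, f(13)=-11907, f(14)=19266, f(15)=-31173, f(16)=50439; answer 50439
Stage 2: R1 = 50439; w = 17; -8*(17)^2 - 2*(17)^1 - 1 = (-2312) + (-34) + (-1) = -2347; answer -2347

-2347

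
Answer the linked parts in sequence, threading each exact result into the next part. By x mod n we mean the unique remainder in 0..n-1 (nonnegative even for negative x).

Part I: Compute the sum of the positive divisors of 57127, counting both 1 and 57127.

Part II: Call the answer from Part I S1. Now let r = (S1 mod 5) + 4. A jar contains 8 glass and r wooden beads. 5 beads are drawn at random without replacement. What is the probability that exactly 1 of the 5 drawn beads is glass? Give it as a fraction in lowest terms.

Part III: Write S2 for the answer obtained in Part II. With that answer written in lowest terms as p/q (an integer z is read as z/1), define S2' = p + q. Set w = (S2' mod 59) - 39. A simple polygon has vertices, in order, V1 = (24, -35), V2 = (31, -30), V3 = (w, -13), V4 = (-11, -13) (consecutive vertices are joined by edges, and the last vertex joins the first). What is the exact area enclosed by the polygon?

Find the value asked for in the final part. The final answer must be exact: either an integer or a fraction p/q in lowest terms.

Part I: 57127 = 7 * 8161; sigma = (1 + 7) * (1 + 8161) = 8 * 8162 = 65296; answer 65296
Part II: S1 = 65296; r = 5; total draws C(13,5) = 1287; favorable C(8,1)*C(5,4) = 40; P = 40/1287; answer 40/1287
Part III: S2 = 40/1287; threaded value p + q = 1327; w = -10; cross terms: (24*-30 - 31*-35)=365, (31*-13 - -10*-30)=-703, (-10*-13 - -11*-13)=-13, (-11*-35 - 24*-13)=697; twice the area = |346| = 346; area = 173; answer 173

173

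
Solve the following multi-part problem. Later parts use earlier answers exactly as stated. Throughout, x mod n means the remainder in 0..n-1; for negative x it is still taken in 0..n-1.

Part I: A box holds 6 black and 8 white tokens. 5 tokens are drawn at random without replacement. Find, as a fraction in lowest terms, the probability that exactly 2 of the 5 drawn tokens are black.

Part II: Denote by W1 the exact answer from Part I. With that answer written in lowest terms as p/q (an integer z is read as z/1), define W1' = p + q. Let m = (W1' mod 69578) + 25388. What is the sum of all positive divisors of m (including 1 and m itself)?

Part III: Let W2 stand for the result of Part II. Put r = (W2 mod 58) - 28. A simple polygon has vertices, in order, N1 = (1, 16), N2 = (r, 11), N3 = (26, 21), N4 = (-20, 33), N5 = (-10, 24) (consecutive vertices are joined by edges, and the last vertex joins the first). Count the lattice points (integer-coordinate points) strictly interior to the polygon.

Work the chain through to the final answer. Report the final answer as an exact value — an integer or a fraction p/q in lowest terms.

366

Part I: total draws C(14,5) = 2002; favorable C(6,2)*C(8,3) = 840; P = 60/143; answer 60/143
Part II: W1 = 60/143; threaded value p + q = 203; m = 25591; 25591 = 157 * 163; sigma = (1 + 157) * (1 + 163) = 158 * 164 = 25912; answer 25912
Part III: W2 = 25912; r = 16; cross terms: (1*11 - 16*16)=-245, (16*21 - 26*11)=50, (26*33 - -20*21)=1278, (-20*24 - -10*33)=-150, (-10*16 - 1*24)=-184; twice the area = |749| = 749; area = 749/2; boundary points = 5 + 10 + 2 + 1 + 1 = 19; strictly interior points = area - boundary/2 + 1 = 366; answer 366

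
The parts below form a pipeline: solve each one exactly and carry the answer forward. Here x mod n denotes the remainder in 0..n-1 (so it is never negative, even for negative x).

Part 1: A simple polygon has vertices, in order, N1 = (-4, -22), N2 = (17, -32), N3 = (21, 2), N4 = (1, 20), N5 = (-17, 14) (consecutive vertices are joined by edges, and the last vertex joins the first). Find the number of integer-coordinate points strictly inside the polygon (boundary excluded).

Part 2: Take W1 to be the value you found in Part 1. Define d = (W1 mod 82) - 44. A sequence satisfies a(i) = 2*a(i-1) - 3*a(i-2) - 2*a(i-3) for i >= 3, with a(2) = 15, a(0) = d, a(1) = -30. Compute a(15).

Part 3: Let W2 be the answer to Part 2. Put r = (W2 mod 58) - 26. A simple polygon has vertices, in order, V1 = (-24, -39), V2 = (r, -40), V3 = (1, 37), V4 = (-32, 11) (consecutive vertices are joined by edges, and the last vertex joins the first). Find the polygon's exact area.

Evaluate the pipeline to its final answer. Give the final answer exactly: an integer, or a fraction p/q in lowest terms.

Part 1: cross terms: (-4*-32 - 17*-22)=502, (17*2 - 21*-32)=706, (21*20 - 1*2)=418, (1*14 - -17*20)=354, (-17*-22 - -4*14)=430; twice the area = |2410| = 2410; area = 1205; boundary points = 1 + 2 + 2 + 6 + 1 = 12; strictly interior points = area - boundary/2 + 1 = 1200; answer 1200
Part 2: W1 = 1200; d = 8; a(3) = 2*(15) - 3*(-30) - 2*(8) = 104; iterating: a(3)=104, a(4)=223, a(5)=104, a(6)=-669, a(7)=-2096, a(8)=-2393, a(9)=2840, a(10)=17051, a(11)=30368, a(12)=3903, a(13)=-117400, a(14)=-307245, a(15)=-270096; answer -270096
Part 3: W2 = -270096; r = -16; cross terms: (-24*-40 - -16*-39)=336, (-16*37 - 1*-40)=-552, (1*11 - -32*37)=1195, (-32*-39 - -24*11)=1512; twice the area = |2491| = 2491; area = 2491/2; answer 2491/2

2491/2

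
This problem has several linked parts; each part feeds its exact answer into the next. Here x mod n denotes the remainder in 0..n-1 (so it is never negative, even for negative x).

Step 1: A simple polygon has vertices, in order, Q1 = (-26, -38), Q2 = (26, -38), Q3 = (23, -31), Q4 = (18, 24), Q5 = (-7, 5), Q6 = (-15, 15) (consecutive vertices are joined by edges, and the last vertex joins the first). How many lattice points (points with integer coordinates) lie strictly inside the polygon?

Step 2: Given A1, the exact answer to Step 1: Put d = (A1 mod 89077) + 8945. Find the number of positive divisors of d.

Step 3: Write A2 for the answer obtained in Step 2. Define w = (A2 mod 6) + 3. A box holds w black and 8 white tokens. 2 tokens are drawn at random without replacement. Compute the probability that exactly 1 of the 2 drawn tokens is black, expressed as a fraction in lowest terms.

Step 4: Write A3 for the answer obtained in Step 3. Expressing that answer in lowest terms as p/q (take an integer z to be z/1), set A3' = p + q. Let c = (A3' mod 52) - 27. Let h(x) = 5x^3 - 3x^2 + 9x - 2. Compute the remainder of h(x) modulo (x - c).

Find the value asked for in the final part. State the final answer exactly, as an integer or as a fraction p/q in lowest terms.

Step 1: cross terms: (-26*-38 - 26*-38)=1976, (26*-31 - 23*-38)=68, (23*24 - 18*-31)=1110, (18*5 - -7*24)=258, (-7*15 - -15*5)=-30, (-15*-38 - -26*15)=960; twice the area = |4342| = 4342; area = 2171; boundary points = 52 + 1 + 5 + 1 + 2 + 1 = 62; strictly interior points = area - boundary/2 + 1 = 2141; answer 2141
Step 2: A1 = 2141; d = 11086; 11086 = 2 * 23 * 241; number of divisors = (1+1) * (1+1) * (1+1) = 8; answer 8
Step 3: A2 = 8; w = 5; total draws C(13,2) = 78; favorable C(5,1)*C(8,1) = 40; P = 20/39; answer 20/39
Step 4: A3 = 20/39; threaded value p + q = 59; c = -20; remainder = value at the root: 5*(-20)^3 - 3*(-20)^2 + 9*(-20)^1 - 2 = (-40000) + (-1200) + (-180) + (-2) = -41382; answer -41382

-41382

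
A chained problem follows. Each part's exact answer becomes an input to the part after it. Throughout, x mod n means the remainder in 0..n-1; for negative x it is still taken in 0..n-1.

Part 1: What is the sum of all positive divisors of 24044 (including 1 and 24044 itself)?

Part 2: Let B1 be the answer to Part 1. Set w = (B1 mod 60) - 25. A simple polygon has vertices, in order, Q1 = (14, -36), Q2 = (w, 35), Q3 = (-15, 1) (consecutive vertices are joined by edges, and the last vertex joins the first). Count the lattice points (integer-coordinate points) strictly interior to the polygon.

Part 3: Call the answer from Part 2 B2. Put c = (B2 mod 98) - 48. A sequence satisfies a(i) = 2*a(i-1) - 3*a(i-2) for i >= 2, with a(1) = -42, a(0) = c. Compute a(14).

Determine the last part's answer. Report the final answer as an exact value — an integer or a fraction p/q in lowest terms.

-40275

Part 1: 24044 = 2^2 * 6011; sigma = (1 + 2 + 4) * (1 + 6011) = 7 * 6012 = 42084; answer 42084
Part 2: B1 = 42084; w = -1; cross terms: (14*35 - -1*-36)=454, (-1*1 - -15*35)=524, (-15*-36 - 14*1)=526; twice the area = |1504| = 1504; area = 752; boundary points = 1 + 2 + 1 = 4; strictly interior points = area - boundary/2 + 1 = 751; answer 751
Part 3: B2 = 751; c = 17; a(2) = 2*(-42) - 3*(17) = -135; iterating: a(2)=-135, a(3)=-144, a(4)=117, a(5)=666, a(6)=981, a(7)=-36, a(8)=-3015, a(9)=-5922, a(10)=-2799, a(11)=12168, a(12)=32733, a(13)=28962, a(14)=-40275; answer -40275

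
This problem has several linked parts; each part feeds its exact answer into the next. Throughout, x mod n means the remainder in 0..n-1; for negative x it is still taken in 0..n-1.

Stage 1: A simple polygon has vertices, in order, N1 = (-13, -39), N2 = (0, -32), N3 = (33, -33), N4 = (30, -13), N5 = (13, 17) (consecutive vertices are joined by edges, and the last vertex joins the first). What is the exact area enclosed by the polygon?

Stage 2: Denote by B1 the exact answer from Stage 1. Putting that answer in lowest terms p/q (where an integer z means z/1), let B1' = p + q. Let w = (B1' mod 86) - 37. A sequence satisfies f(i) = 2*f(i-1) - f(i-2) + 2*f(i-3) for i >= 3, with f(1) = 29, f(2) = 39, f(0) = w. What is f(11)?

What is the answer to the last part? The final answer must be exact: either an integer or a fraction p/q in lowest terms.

4891

Stage 1: cross terms: (-13*-32 - 0*-39)=416, (0*-33 - 33*-32)=1056, (33*-13 - 30*-33)=561, (30*17 - 13*-13)=679, (13*-39 - -13*17)=-286; twice the area = |2426| = 2426; area = 1213; answer 1213
Stage 2: B1 = 1213; threaded value p + q = 1214; w = -27; f(3) = 2*(39) - 1*(29) + 2*(-27) = -5; iterating: f(3)=-5, f(4)=9, f(5)=101, f(6)=183, f(7)=283, f(8)=585, f(9)=1253, f(10)=2487, f(11)=4891; answer 4891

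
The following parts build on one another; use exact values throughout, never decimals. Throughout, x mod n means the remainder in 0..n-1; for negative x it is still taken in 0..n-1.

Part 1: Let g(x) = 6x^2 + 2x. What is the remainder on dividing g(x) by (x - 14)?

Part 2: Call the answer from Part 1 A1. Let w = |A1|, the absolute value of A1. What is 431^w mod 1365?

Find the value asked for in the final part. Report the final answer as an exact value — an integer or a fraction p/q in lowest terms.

991

Part 1: remainder = value at the root: 6*(14)^2 + 2*(14)^1 = (1176) + (28) = 1204; answer 1204
Part 2: A1 = 1204; w = 1204; squarings mod 1365: 431^1=431, 431^2=121, 431^4=991, 431^8=646, 431^16=991, 431^32=646, 431^64=991, 431^128=646, 431^256=991, 431^512=646, 431^1024=991; 431^1204 = 431^4 * 431^16 * 431^32 * 431^128 * 431^1024 = 991 (mod 1365); answer 991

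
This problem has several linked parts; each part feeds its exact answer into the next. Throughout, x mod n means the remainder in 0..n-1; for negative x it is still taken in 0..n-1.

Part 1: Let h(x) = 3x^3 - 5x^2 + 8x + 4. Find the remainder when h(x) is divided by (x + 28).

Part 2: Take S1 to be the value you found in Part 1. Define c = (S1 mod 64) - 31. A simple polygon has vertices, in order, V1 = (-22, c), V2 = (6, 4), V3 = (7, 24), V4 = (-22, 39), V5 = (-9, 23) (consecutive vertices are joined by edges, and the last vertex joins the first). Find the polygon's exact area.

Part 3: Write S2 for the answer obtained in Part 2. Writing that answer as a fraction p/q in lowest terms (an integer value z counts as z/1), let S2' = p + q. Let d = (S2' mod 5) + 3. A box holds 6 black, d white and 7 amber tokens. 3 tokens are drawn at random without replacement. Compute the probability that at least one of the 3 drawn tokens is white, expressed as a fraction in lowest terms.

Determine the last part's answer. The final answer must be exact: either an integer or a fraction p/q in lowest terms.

265/408

Part 1: remainder = value at the root: 3*(-28)^3 - 5*(-28)^2 + 8*(-28)^1 + 4 = (-65856) + (-3920) + (-224) + (4) = -69996; answer -69996
Part 2: S1 = -69996; c = -11; cross terms: (-22*4 - 6*-11)=-22, (6*24 - 7*4)=116, (7*39 - -22*24)=801, (-22*23 - -9*39)=-155, (-9*-11 - -22*23)=605; twice the area = |1345| = 1345; area = 1345/2; answer 1345/2
Part 3: S2 = 1345/2; threaded value p + q = 1347; d = 5; total draws C(18,3) = 816; complement C(13,3) = 286; favorable 816 - 286 = 530; P = 265/408; answer 265/408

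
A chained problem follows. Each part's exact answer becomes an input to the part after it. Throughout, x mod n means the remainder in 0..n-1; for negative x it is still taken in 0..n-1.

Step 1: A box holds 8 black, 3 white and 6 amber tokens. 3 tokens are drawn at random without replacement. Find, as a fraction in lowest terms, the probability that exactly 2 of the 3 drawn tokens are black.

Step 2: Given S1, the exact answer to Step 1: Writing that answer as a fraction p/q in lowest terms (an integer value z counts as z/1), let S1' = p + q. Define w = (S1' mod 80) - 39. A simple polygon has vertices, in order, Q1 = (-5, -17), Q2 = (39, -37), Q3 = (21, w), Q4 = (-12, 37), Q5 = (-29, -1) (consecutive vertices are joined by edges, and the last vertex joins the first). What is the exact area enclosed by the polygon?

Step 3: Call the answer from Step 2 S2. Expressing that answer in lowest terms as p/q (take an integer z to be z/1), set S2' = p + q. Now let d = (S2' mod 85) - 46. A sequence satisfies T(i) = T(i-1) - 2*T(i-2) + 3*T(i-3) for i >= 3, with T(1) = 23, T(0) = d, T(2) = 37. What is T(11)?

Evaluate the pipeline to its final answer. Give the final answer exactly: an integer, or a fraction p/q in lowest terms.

-3378

Step 1: total draws C(17,3) = 680; favorable C(8,2)*C(9,1) = 252; P = 63/170; answer 63/170
Step 2: S1 = 63/170; threaded value p + q = 233; w = 34; cross terms: (-5*-37 - 39*-17)=848, (39*34 - 21*-37)=2103, (21*37 - -12*34)=1185, (-12*-1 - -29*37)=1085, (-29*-17 - -5*-1)=488; twice the area = |5709| = 5709; area = 5709/2; answer 5709/2
Step 3: S2 = 5709/2; threaded value p + q = 5711; d = -30; T(3) = 1*(37) - 2*(23) + 3*(-30) = -99; iterating: T(3)=-99, T(4)=-104, T(5)=205, T(6)=116, T(7)=-606, T(8)=-223, T(9)=1337, T(10)=-35, T(11)=-3378; answer -3378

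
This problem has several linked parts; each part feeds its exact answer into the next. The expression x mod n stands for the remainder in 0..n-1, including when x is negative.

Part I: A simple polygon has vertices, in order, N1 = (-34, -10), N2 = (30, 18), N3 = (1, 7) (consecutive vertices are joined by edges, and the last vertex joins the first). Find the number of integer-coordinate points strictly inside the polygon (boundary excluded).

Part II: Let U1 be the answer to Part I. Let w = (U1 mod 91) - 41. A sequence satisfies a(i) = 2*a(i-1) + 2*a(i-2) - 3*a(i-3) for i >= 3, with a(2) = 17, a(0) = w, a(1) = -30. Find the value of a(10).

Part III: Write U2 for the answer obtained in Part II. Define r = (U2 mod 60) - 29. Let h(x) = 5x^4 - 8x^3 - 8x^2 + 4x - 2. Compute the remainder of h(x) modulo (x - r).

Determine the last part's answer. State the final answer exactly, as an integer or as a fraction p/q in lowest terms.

-9

Part I: cross terms: (-34*18 - 30*-10)=-312, (30*7 - 1*18)=192, (1*-10 - -34*7)=228; twice the area = |108| = 108; area = 54; boundary points = 4 + 1 + 1 = 6; strictly interior points = area - boundary/2 + 1 = 52; answer 52
Part II: U1 = 52; w = 11; a(3) = 2*(17) + 2*(-30) - 3*(11) = -59; iterating: a(3)=-59, a(4)=6, a(5)=-157, a(6)=-125, a(7)=-582, a(8)=-943, a(9)=-2675, a(10)=-5490; answer -5490
Part III: U2 = -5490; r = 1; remainder = value at the root: 5*(1)^4 - 8*(1)^3 - 8*(1)^2 + 4*(1)^1 - 2 = (5) + (-8) + (-8) + (4) + (-2) = -9; answer -9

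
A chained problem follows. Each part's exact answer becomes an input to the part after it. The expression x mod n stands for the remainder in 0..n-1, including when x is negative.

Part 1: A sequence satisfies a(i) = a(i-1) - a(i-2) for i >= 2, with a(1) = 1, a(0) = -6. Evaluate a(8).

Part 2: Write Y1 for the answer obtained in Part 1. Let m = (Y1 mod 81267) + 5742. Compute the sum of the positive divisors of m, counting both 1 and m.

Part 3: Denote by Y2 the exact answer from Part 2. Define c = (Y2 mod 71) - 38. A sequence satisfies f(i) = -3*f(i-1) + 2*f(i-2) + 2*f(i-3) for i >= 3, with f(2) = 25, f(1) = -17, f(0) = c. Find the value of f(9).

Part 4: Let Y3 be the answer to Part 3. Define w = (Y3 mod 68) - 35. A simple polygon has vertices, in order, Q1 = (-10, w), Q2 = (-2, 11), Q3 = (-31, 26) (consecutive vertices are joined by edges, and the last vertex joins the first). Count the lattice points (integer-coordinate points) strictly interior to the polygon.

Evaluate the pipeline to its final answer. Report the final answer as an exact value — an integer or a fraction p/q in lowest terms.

Part 1: a(2) = 1*(1) - 1*(-6) = 7; iterating: a(2)=7, a(3)=6, a(4)=-1, a(5)=-7, a(6)=-6, a(7)=1, a(8)=7; answer 7
Part 2: Y1 = 7; m = 5749; 5749 is prime, so its only divisors are 1 and 5749; sigma = 1 + 5749 = 5750; answer 5750
Part 3: Y2 = 5750; c = 32; f(3) = -3*(25) + 2*(-17) + 2*(32) = -45; iterating: f(3)=-45, f(4)=151, f(5)=-493, f(6)=1691, f(7)=-5757, f(8)=19667, f(9)=-67133; answer -67133
Part 4: Y3 = -67133; w = 16; cross terms: (-10*11 - -2*16)=-78, (-2*26 - -31*11)=289, (-31*16 - -10*26)=-236; twice the area = |-25| = 25; area = 25/2; boundary points = 1 + 1 + 1 = 3; strictly interior points = area - boundary/2 + 1 = 12; answer 12

12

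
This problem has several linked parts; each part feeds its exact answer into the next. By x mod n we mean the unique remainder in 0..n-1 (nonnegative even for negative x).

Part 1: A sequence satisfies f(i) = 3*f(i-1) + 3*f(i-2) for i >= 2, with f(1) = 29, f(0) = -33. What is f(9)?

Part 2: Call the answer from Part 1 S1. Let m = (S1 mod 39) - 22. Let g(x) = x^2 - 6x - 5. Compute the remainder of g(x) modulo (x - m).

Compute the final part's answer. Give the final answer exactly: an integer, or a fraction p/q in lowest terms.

Part 1: f(2) = 3*(29) + 3*(-33) = -12; iterating: f(2)=-12, f(3)=51, f(4)=117, f(5)=504, f(6)=1863, f(7)=7101, f(8)=26892, f(9)=101979; answer 101979
Part 2: S1 = 101979; m = 11; remainder = value at the root: 1*(11)^2 - 6*(11)^1 - 5 = (121) + (-66) + (-5) = 50; answer 50

50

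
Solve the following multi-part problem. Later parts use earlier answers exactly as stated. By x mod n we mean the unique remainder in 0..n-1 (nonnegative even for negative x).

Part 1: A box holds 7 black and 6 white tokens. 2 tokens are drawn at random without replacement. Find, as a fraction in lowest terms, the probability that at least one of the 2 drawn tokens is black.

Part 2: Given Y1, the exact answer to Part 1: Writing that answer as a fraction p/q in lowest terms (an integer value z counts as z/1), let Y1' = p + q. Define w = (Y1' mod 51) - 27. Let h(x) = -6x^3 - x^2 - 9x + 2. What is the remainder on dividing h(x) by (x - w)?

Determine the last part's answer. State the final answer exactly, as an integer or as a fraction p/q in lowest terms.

-48578

Part 1: total draws C(13,2) = 78; complement C(6,2) = 15; favorable 78 - 15 = 63; P = 21/26; answer 21/26
Part 2: Y1 = 21/26; threaded value p + q = 47; w = 20; remainder = value at the root: -6*(20)^3 - 1*(20)^2 - 9*(20)^1 + 2 = (-48000) + (-400) + (-180) + (2) = -48578; answer -48578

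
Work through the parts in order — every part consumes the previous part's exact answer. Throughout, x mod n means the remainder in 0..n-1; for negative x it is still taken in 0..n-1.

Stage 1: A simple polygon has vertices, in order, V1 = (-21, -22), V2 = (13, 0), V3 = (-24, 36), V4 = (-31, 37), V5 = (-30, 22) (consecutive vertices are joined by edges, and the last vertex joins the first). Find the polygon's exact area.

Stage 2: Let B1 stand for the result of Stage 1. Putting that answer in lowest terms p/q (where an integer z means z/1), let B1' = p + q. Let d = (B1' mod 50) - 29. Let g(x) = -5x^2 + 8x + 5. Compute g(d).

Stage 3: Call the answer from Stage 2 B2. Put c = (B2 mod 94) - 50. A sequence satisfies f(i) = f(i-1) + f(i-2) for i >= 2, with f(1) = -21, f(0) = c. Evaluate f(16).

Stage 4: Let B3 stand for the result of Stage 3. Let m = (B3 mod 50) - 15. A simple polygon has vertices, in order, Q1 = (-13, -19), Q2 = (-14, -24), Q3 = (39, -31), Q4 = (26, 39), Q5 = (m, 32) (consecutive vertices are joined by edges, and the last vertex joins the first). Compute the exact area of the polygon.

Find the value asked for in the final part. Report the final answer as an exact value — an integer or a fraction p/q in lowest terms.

Stage 1: cross terms: (-21*0 - 13*-22)=286, (13*36 - -24*0)=468, (-24*37 - -31*36)=228, (-31*22 - -30*37)=428, (-30*-22 - -21*22)=1122; twice the area = |2532| = 2532; area = 1266; answer 1266
Stage 2: B1 = 1266; threaded value p + q = 1267; d = -12; -5*(-12)^2 + 8*(-12)^1 + 5 = (-720) + (-96) + (5) = -811; answer -811
Stage 3: B2 = -811; c = -15; f(2) = 1*(-21) + 1*(-15) = -36; iterating: f(2)=-36, f(3)=-57, f(4)=-93, f(5)=-150, f(6)=-243, f(7)=-393, f(8)=-636, f(9)=-1029, f(10)=-1665, f(11)=-2694, f(12)=-4359, f(13)=-7053, f(14)=-11412, f(15)=-18465, f(16)=-29877; answer -29877
Stage 4: B3 = -29877; m = 8; cross terms: (-13*-24 - -14*-19)=46, (-14*-31 - 39*-24)=1370, (39*39 - 26*-31)=2327, (26*32 - 8*39)=520, (8*-19 - -13*32)=264; twice the area = |4527| = 4527; area = 4527/2; answer 4527/2

4527/2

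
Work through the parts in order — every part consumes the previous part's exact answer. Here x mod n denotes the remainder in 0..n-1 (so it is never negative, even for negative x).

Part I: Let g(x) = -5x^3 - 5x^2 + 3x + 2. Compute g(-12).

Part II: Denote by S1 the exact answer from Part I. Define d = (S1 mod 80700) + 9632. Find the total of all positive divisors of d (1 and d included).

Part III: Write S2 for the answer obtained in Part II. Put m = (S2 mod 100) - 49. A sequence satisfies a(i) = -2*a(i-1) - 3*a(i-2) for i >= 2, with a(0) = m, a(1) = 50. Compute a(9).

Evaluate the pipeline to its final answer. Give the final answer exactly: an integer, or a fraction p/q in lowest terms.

-1222

Part I: -5*(-12)^3 - 5*(-12)^2 + 3*(-12)^1 + 2 = (8640) + (-720) + (-36) + (2) = 7886; answer 7886
Part II: S1 = 7886; d = 17518; 17518 = 2 * 19 * 461; sigma = (1 + 2) * (1 + 19) * (1 + 461) = 3 * 20 * 462 = 27720; answer 27720
Part III: S2 = 27720; m = -29; a(2) = -2*(50) - 3*(-29) = -13; iterating: a(2)=-13, a(3)=-124, a(4)=287, a(5)=-202, a(6)=-457, a(7)=1520, a(8)=-1669, a(9)=-1222; answer -1222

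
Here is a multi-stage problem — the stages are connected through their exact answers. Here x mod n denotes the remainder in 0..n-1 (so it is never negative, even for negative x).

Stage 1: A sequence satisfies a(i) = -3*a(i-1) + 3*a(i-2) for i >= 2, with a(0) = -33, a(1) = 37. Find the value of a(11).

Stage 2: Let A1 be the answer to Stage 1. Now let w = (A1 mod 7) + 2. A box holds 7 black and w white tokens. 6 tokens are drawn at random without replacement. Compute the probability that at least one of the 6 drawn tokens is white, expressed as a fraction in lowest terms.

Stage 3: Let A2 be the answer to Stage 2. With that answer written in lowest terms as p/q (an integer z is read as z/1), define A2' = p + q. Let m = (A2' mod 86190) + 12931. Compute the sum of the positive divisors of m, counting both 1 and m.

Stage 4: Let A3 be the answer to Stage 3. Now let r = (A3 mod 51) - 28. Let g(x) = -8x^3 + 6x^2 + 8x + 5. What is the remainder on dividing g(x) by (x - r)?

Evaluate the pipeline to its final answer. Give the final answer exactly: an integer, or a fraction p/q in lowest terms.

Stage 1: a(2) = -3*(37) + 3*(-33) = -210; iterating: a(2)=-210, a(3)=741, a(4)=-2853, a(5)=10782, a(6)=-40905, a(7)=155061, a(8)=-587898, a(9)=2228877, a(10)=-8450325, a(11)=32037606; answer 32037606
Stage 2: A1 = 32037606; w = 8; total draws C(15,6) = 5005; complement C(7,6) = 7; favorable 5005 - 7 = 4998; P = 714/715; answer 714/715
Stage 3: A2 = 714/715; threaded value p + q = 1429; m = 14360; 14360 = 2^3 * 5 * 359; sigma = (1 + 2 + 4 + 8) * (1 + 5) * (1 + 359) = 15 * 6 * 360 = 32400; answer 32400
Stage 4: A3 = 32400; r = -13; remainder = value at the root: -8*(-13)^3 + 6*(-13)^2 + 8*(-13)^1 + 5 = (17576) + (1014) + (-104) + (5) = 18491; answer 18491

18491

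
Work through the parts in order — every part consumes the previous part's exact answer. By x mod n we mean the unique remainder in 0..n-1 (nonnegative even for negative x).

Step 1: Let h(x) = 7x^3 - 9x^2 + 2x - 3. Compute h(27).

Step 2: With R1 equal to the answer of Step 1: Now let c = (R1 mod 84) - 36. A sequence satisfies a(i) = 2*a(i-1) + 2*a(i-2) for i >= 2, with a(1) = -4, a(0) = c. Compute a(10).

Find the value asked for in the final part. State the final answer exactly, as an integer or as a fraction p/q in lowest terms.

105440

Step 1: 7*(27)^3 - 9*(27)^2 + 2*(27)^1 - 3 = (137781) + (-6561) + (54) + (-3) = 131271; answer 131271
Step 2: R1 = 131271; c = 27; a(2) = 2*(-4) + 2*(27) = 46; iterating: a(2)=46, a(3)=84, a(4)=260, a(5)=688, a(6)=1896, a(7)=5168, a(8)=14128, a(9)=38592, a(10)=105440; answer 105440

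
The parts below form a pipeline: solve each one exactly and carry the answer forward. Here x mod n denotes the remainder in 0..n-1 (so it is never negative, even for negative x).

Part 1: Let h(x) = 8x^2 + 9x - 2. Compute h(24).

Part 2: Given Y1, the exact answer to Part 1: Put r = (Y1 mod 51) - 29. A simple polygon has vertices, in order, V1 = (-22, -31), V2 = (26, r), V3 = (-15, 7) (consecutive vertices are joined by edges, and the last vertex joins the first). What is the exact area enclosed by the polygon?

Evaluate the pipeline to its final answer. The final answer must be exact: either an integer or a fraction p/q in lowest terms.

807

Part 1: 8*(24)^2 + 9*(24)^1 - 2 = (4608) + (216) + (-2) = 4822; answer 4822
Part 2: Y1 = 4822; r = -1; cross terms: (-22*-1 - 26*-31)=828, (26*7 - -15*-1)=167, (-15*-31 - -22*7)=619; twice the area = |1614| = 1614; area = 807; answer 807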